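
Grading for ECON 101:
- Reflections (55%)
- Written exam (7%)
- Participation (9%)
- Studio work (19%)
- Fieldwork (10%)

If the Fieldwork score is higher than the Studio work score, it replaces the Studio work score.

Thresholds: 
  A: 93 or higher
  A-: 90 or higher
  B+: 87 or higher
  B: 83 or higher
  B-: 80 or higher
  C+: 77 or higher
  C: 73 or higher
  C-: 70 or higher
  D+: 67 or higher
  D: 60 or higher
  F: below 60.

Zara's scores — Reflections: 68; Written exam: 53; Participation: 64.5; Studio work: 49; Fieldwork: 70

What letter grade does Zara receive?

Fieldwork (70) > Studio work (49), so Studio work counts as 70.
Weighted total:
  Reflections 68 × 0.55 = 37.4
  Written exam 53 × 0.07 = 3.71
  Participation 64.5 × 0.09 = 5.805
  Studio work 70 × 0.19 = 13.3
  Fieldwork 70 × 0.1 = 7
Sum = 67.215
67.215 is ≥ 67 and < 70 → D+

D+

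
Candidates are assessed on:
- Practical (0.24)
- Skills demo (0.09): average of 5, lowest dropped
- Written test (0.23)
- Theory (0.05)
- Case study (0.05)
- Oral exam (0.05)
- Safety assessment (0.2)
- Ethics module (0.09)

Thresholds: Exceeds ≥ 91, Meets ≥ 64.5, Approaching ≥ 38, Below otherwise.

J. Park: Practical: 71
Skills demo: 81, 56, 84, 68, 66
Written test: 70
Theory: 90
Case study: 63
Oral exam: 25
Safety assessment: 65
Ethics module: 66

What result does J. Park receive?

Skills demo: drop 56 → average of remaining 4 = 299/4 = 74.75
Weighted total:
  Practical 71 × 0.24 = 17.04
  Skills demo 74.75 × 0.09 = 6.7275
  Written test 70 × 0.23 = 16.1
  Theory 90 × 0.05 = 4.5
  Case study 63 × 0.05 = 3.15
  Oral exam 25 × 0.05 = 1.25
  Safety assessment 65 × 0.2 = 13
  Ethics module 66 × 0.09 = 5.94
Sum = 67.7075
67.7075 is ≥ 64.5 and < 91 → Meets

Meets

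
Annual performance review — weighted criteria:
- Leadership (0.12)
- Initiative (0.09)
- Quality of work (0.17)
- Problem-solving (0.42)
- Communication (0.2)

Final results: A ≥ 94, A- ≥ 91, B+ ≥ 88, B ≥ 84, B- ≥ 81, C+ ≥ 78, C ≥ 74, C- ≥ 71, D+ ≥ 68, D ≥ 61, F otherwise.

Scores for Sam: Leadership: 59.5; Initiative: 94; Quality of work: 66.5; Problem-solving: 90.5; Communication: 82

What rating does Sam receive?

Weighted total:
  Leadership 59.5 × 0.12 = 7.14
  Initiative 94 × 0.09 = 8.46
  Quality of work 66.5 × 0.17 = 11.305
  Problem-solving 90.5 × 0.42 = 38.01
  Communication 82 × 0.2 = 16.4
Sum = 81.315
81.315 is ≥ 81 and < 84 → B-

B-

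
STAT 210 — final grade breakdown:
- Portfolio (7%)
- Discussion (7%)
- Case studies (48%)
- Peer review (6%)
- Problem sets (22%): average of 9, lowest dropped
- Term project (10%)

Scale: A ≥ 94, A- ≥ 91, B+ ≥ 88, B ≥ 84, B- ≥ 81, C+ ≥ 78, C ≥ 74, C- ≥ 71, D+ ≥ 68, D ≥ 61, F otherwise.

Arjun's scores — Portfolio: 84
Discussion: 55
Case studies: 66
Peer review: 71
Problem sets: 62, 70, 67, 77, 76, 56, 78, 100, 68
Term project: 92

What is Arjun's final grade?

Problem sets: drop 56 → average of remaining 8 = 598/8 = 74.75
Weighted total:
  Portfolio 84 × 0.07 = 5.88
  Discussion 55 × 0.07 = 3.85
  Case studies 66 × 0.48 = 31.68
  Peer review 71 × 0.06 = 4.26
  Problem sets 74.75 × 0.22 = 16.445
  Term project 92 × 0.1 = 9.2
Sum = 71.315
71.315 is ≥ 71 and < 74 → C-

C-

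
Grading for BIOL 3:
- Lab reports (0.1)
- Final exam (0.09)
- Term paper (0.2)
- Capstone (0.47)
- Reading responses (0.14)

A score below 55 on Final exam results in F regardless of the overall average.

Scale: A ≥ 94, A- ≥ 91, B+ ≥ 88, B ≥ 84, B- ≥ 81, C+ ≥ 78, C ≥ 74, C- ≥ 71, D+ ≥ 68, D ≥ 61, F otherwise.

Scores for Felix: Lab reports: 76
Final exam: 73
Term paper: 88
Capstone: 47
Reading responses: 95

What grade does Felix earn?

Final exam score 73 ≥ 55: minimum met.
Weighted total:
  Lab reports 76 × 0.1 = 7.6
  Final exam 73 × 0.09 = 6.57
  Term paper 88 × 0.2 = 17.6
  Capstone 47 × 0.47 = 22.09
  Reading responses 95 × 0.14 = 13.3
Sum = 67.16
67.16 is ≥ 61 and < 68 → D

D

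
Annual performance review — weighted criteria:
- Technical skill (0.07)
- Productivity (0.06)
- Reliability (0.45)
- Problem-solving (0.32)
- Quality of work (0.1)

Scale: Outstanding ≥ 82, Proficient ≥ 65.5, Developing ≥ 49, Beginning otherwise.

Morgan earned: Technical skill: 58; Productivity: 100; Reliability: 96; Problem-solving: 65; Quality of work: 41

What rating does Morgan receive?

Weighted total:
  Technical skill 58 × 0.07 = 4.06
  Productivity 100 × 0.06 = 6
  Reliability 96 × 0.45 = 43.2
  Problem-solving 65 × 0.32 = 20.8
  Quality of work 41 × 0.1 = 4.1
Sum = 78.16
78.16 is ≥ 65.5 and < 82 → Proficient

Proficient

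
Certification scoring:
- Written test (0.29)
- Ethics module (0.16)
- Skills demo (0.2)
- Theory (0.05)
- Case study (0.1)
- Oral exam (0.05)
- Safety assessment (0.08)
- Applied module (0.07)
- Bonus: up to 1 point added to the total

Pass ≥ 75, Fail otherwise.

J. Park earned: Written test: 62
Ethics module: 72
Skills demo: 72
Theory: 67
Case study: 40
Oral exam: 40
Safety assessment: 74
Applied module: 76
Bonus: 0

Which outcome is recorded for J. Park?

Fail

Weighted total:
  Written test 62 × 0.29 = 17.98
  Ethics module 72 × 0.16 = 11.52
  Skills demo 72 × 0.2 = 14.4
  Theory 67 × 0.05 = 3.35
  Case study 40 × 0.1 = 4
  Oral exam 40 × 0.05 = 2
  Safety assessment 74 × 0.08 = 5.92
  Applied module 76 × 0.07 = 5.32
Sum = 64.49
Bonus: 64.49 + 0 = 64.49
64.49 < 75 → Fail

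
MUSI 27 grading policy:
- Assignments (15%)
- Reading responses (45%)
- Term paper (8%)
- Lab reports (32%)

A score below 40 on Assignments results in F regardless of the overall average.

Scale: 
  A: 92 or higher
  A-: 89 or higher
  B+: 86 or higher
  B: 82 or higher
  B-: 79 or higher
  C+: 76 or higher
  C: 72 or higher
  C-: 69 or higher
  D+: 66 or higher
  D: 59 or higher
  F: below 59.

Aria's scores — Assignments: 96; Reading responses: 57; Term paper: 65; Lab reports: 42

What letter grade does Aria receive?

F

Assignments score 96 ≥ 40: minimum met.
Weighted total:
  Assignments 96 × 0.15 = 14.4
  Reading responses 57 × 0.45 = 25.65
  Term paper 65 × 0.08 = 5.2
  Lab reports 42 × 0.32 = 13.44
Sum = 58.69
58.69 < 59 → F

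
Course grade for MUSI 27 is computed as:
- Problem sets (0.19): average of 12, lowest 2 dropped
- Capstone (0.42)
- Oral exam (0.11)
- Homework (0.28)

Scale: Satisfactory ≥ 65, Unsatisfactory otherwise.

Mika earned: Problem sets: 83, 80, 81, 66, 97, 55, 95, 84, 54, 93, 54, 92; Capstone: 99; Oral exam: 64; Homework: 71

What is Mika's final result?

Problem sets: drop 54, 54 → average of remaining 10 = 826/10 = 82.6
Weighted total:
  Problem sets 82.6 × 0.19 = 15.694
  Capstone 99 × 0.42 = 41.58
  Oral exam 64 × 0.11 = 7.04
  Homework 71 × 0.28 = 19.88
Sum = 84.194
84.194 ≥ 65 → Satisfactory

Satisfactory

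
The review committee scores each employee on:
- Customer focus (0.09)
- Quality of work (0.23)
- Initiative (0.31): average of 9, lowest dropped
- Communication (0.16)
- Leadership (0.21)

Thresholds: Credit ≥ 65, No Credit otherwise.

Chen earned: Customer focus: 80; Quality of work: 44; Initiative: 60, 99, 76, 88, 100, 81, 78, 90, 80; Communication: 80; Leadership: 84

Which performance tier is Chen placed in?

Credit

Initiative: drop 60 → average of remaining 8 = 692/8 = 86.5
Weighted total:
  Customer focus 80 × 0.09 = 7.2
  Quality of work 44 × 0.23 = 10.12
  Initiative 86.5 × 0.31 = 26.815
  Communication 80 × 0.16 = 12.8
  Leadership 84 × 0.21 = 17.64
Sum = 74.575
74.575 ≥ 65 → Credit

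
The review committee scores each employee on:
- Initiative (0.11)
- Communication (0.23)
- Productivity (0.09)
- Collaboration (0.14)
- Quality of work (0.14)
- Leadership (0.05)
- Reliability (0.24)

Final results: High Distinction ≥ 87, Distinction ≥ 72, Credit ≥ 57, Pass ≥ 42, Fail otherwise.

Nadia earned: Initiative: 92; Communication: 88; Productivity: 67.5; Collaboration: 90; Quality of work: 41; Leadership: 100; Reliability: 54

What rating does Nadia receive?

Weighted total:
  Initiative 92 × 0.11 = 10.12
  Communication 88 × 0.23 = 20.24
  Productivity 67.5 × 0.09 = 6.075
  Collaboration 90 × 0.14 = 12.6
  Quality of work 41 × 0.14 = 5.74
  Leadership 100 × 0.05 = 5
  Reliability 54 × 0.24 = 12.96
Sum = 72.735
72.735 is ≥ 72 and < 87 → Distinction

Distinction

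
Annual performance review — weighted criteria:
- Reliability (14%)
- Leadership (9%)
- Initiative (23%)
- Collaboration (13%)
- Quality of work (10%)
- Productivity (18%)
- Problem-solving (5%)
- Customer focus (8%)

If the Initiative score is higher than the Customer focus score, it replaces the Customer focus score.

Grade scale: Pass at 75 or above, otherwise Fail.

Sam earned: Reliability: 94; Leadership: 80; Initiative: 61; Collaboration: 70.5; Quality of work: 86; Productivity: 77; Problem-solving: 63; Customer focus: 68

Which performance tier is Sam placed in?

Fail

Initiative (61) ≤ Customer focus (68), so Customer focus stays at 68.
Weighted total:
  Reliability 94 × 0.14 = 13.16
  Leadership 80 × 0.09 = 7.2
  Initiative 61 × 0.23 = 14.03
  Collaboration 70.5 × 0.13 = 9.165
  Quality of work 86 × 0.1 = 8.6
  Productivity 77 × 0.18 = 13.86
  Problem-solving 63 × 0.05 = 3.15
  Customer focus 68 × 0.08 = 5.44
Sum = 74.605
74.605 < 75 → Fail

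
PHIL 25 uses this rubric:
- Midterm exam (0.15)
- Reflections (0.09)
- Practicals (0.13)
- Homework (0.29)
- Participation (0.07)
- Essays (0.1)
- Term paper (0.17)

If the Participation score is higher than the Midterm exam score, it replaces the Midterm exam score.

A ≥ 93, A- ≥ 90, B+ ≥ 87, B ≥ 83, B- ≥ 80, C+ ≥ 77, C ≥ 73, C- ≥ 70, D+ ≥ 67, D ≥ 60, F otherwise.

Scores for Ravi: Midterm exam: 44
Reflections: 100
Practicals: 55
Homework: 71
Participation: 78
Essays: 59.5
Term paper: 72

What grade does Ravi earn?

C-

Participation (78) > Midterm exam (44), so Midterm exam counts as 78.
Weighted total:
  Midterm exam 78 × 0.15 = 11.7
  Reflections 100 × 0.09 = 9
  Practicals 55 × 0.13 = 7.15
  Homework 71 × 0.29 = 20.59
  Participation 78 × 0.07 = 5.46
  Essays 59.5 × 0.1 = 5.95
  Term paper 72 × 0.17 = 12.24
Sum = 72.09
72.09 is ≥ 70 and < 73 → C-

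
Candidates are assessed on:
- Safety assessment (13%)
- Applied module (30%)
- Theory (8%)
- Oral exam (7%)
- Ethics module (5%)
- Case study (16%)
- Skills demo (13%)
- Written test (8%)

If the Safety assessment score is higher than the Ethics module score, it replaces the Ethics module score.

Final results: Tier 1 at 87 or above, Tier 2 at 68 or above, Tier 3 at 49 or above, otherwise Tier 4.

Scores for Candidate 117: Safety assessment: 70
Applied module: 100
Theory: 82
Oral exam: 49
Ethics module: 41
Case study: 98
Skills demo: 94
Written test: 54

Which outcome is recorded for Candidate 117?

Tier 2

Safety assessment (70) > Ethics module (41), so Ethics module counts as 70.
Weighted total:
  Safety assessment 70 × 0.13 = 9.1
  Applied module 100 × 0.3 = 30
  Theory 82 × 0.08 = 6.56
  Oral exam 49 × 0.07 = 3.43
  Ethics module 70 × 0.05 = 3.5
  Case study 98 × 0.16 = 15.68
  Skills demo 94 × 0.13 = 12.22
  Written test 54 × 0.08 = 4.32
Sum = 84.81
84.81 is ≥ 68 and < 87 → Tier 2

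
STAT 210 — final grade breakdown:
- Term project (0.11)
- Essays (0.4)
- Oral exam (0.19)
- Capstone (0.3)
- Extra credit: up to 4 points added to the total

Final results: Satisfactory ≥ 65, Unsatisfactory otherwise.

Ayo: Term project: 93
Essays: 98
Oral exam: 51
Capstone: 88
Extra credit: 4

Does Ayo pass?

Satisfactory

Weighted total:
  Term project 93 × 0.11 = 10.23
  Essays 98 × 0.4 = 39.2
  Oral exam 51 × 0.19 = 9.69
  Capstone 88 × 0.3 = 26.4
Sum = 85.52
Extra credit: 85.52 + 4 = 89.52
89.52 ≥ 65 → Satisfactory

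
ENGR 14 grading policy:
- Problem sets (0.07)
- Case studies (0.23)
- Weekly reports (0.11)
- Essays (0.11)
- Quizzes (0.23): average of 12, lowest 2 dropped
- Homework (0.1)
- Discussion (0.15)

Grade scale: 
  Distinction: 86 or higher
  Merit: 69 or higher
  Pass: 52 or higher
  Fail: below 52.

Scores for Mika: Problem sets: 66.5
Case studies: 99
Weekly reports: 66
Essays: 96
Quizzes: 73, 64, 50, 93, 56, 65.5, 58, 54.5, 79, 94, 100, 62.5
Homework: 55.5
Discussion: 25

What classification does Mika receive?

Merit

Quizzes: drop 50, 54.5 → average of remaining 10 = 745/10 = 74.5
Weighted total:
  Problem sets 66.5 × 0.07 = 4.655
  Case studies 99 × 0.23 = 22.77
  Weekly reports 66 × 0.11 = 7.26
  Essays 96 × 0.11 = 10.56
  Quizzes 74.5 × 0.23 = 17.135
  Homework 55.5 × 0.1 = 5.55
  Discussion 25 × 0.15 = 3.75
Sum = 71.68
71.68 is ≥ 69 and < 86 → Merit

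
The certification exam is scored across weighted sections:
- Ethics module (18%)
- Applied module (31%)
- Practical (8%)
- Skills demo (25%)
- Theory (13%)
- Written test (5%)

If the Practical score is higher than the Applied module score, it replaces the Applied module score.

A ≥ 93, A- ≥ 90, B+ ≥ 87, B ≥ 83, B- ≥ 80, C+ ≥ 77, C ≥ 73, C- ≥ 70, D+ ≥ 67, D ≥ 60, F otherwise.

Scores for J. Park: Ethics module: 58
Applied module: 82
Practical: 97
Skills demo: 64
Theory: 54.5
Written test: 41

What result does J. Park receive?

C

Practical (97) > Applied module (82), so Applied module counts as 97.
Weighted total:
  Ethics module 58 × 0.18 = 10.44
  Applied module 97 × 0.31 = 30.07
  Practical 97 × 0.08 = 7.76
  Skills demo 64 × 0.25 = 16
  Theory 54.5 × 0.13 = 7.085
  Written test 41 × 0.05 = 2.05
Sum = 73.405
73.405 is ≥ 73 and < 77 → C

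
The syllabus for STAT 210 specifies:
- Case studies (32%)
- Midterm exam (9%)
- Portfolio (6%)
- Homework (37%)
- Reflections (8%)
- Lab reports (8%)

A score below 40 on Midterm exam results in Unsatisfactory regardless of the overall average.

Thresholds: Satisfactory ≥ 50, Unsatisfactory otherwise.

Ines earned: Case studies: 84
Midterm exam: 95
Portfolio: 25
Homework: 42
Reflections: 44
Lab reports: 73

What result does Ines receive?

Satisfactory

Midterm exam score 95 ≥ 40: minimum met.
Weighted total:
  Case studies 84 × 0.32 = 26.88
  Midterm exam 95 × 0.09 = 8.55
  Portfolio 25 × 0.06 = 1.5
  Homework 42 × 0.37 = 15.54
  Reflections 44 × 0.08 = 3.52
  Lab reports 73 × 0.08 = 5.84
Sum = 61.83
61.83 ≥ 50 → Satisfactory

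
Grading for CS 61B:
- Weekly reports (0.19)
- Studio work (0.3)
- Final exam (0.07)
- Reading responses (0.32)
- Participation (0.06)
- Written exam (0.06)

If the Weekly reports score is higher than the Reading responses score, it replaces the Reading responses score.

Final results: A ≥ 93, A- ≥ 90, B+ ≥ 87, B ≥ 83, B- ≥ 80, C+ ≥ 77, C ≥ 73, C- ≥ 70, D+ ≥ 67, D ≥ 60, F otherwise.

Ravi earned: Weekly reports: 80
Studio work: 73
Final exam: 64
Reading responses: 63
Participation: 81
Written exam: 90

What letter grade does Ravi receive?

C+

Weekly reports (80) > Reading responses (63), so Reading responses counts as 80.
Weighted total:
  Weekly reports 80 × 0.19 = 15.2
  Studio work 73 × 0.3 = 21.9
  Final exam 64 × 0.07 = 4.48
  Reading responses 80 × 0.32 = 25.6
  Participation 81 × 0.06 = 4.86
  Written exam 90 × 0.06 = 5.4
Sum = 77.44
77.44 is ≥ 77 and < 80 → C+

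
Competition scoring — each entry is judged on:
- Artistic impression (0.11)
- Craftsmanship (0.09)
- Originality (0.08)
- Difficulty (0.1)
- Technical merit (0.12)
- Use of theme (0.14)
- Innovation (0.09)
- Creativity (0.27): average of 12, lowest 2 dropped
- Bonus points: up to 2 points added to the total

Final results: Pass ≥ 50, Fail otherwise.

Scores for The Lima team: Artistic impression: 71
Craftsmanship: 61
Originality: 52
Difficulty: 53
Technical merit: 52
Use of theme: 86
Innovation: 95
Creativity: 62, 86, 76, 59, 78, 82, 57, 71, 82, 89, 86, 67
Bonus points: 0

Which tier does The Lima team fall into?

Pass

Creativity: drop 57, 59 → average of remaining 10 = 779/10 = 77.9
Weighted total:
  Artistic impression 71 × 0.11 = 7.81
  Craftsmanship 61 × 0.09 = 5.49
  Originality 52 × 0.08 = 4.16
  Difficulty 53 × 0.1 = 5.3
  Technical merit 52 × 0.12 = 6.24
  Use of theme 86 × 0.14 = 12.04
  Innovation 95 × 0.09 = 8.55
  Creativity 77.9 × 0.27 = 21.033
Sum = 70.623
Bonus points: 70.623 + 0 = 70.623
70.623 ≥ 50 → Pass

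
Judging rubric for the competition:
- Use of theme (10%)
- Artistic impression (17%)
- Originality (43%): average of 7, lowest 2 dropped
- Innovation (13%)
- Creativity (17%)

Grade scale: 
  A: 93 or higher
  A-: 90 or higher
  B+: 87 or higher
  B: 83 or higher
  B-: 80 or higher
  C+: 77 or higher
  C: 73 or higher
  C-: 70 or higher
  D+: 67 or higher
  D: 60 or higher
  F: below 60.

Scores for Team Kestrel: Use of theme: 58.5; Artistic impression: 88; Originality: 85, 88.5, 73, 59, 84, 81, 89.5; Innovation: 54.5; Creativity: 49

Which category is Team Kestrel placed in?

Originality: drop 59, 73 → average of remaining 5 = 428/5 = 85.6
Weighted total:
  Use of theme 58.5 × 0.1 = 5.85
  Artistic impression 88 × 0.17 = 14.96
  Originality 85.6 × 0.43 = 36.808
  Innovation 54.5 × 0.13 = 7.085
  Creativity 49 × 0.17 = 8.33
Sum = 73.033
73.033 is ≥ 73 and < 77 → C

C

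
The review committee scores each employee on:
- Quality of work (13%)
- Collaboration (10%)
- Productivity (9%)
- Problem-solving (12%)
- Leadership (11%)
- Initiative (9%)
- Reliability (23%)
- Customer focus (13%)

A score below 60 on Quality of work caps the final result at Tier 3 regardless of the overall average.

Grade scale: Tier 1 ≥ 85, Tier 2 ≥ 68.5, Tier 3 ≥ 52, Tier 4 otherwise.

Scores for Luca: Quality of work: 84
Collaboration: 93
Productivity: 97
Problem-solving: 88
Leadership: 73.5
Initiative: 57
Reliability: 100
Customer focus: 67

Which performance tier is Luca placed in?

Quality of work score 84 ≥ 60: minimum met.
Weighted total:
  Quality of work 84 × 0.13 = 10.92
  Collaboration 93 × 0.1 = 9.3
  Productivity 97 × 0.09 = 8.73
  Problem-solving 88 × 0.12 = 10.56
  Leadership 73.5 × 0.11 = 8.085
  Initiative 57 × 0.09 = 5.13
  Reliability 100 × 0.23 = 23
  Customer focus 67 × 0.13 = 8.71
Sum = 84.435
84.435 is ≥ 68.5 and < 85 → Tier 2

Tier 2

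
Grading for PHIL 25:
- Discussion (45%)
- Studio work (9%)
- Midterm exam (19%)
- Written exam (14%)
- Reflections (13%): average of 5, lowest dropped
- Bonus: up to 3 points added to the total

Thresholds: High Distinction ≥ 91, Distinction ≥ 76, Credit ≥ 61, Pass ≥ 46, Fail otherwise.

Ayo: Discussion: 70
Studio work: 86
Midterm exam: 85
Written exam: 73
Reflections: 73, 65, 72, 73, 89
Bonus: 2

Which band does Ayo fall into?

Reflections: drop 65 → average of remaining 4 = 307/4 = 76.75
Weighted total:
  Discussion 70 × 0.45 = 31.5
  Studio work 86 × 0.09 = 7.74
  Midterm exam 85 × 0.19 = 16.15
  Written exam 73 × 0.14 = 10.22
  Reflections 76.75 × 0.13 = 9.9775
Sum = 75.5875
Bonus: 75.5875 + 2 = 77.5875
77.5875 is ≥ 76 and < 91 → Distinction

Distinction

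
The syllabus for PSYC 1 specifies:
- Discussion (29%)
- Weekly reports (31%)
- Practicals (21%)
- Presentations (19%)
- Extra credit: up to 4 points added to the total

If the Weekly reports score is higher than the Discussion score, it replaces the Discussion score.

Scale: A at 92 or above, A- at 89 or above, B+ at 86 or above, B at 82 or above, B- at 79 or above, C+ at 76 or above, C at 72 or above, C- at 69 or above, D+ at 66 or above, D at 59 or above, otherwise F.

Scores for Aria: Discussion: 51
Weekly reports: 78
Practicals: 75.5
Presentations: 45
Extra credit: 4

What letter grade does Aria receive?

Weekly reports (78) > Discussion (51), so Discussion counts as 78.
Weighted total:
  Discussion 78 × 0.29 = 22.62
  Weekly reports 78 × 0.31 = 24.18
  Practicals 75.5 × 0.21 = 15.855
  Presentations 45 × 0.19 = 8.55
Sum = 71.205
Extra credit: 71.205 + 4 = 75.205
75.205 is ≥ 72 and < 76 → C

C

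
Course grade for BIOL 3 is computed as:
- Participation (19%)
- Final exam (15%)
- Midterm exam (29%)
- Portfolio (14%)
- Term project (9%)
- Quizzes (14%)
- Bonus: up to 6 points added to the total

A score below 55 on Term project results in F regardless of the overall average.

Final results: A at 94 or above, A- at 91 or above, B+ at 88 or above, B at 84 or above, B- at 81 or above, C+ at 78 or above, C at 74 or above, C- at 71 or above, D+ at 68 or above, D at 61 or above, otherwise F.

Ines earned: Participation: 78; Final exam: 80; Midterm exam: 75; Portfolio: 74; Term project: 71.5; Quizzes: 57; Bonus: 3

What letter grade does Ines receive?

C

Term project score 71.5 ≥ 55: minimum met.
Weighted total:
  Participation 78 × 0.19 = 14.82
  Final exam 80 × 0.15 = 12
  Midterm exam 75 × 0.29 = 21.75
  Portfolio 74 × 0.14 = 10.36
  Term project 71.5 × 0.09 = 6.435
  Quizzes 57 × 0.14 = 7.98
Sum = 73.345
Bonus: 73.345 + 3 = 76.345
76.345 is ≥ 74 and < 78 → C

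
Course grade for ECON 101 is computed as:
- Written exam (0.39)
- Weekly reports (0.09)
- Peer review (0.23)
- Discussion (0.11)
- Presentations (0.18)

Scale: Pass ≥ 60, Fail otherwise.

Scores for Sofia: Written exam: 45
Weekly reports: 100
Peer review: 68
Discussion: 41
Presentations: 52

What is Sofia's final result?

Fail

Weighted total:
  Written exam 45 × 0.39 = 17.55
  Weekly reports 100 × 0.09 = 9
  Peer review 68 × 0.23 = 15.64
  Discussion 41 × 0.11 = 4.51
  Presentations 52 × 0.18 = 9.36
Sum = 56.06
56.06 < 60 → Fail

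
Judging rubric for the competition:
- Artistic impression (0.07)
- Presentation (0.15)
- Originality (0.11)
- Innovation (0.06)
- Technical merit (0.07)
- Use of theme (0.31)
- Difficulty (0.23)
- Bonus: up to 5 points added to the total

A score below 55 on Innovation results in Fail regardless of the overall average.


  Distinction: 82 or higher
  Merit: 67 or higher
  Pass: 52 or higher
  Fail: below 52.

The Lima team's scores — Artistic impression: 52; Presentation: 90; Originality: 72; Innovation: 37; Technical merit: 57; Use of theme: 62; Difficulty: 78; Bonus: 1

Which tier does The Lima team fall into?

Fail

Innovation score 37 < 55: minimum not met.
Weighted total:
  Artistic impression 52 × 0.07 = 3.64
  Presentation 90 × 0.15 = 13.5
  Originality 72 × 0.11 = 7.92
  Innovation 37 × 0.06 = 2.22
  Technical merit 57 × 0.07 = 3.99
  Use of theme 62 × 0.31 = 19.22
  Difficulty 78 × 0.23 = 17.94
Sum = 68.43
Bonus: 68.43 + 1 = 69.43
Because the Innovation minimum was not met, the result is Fail.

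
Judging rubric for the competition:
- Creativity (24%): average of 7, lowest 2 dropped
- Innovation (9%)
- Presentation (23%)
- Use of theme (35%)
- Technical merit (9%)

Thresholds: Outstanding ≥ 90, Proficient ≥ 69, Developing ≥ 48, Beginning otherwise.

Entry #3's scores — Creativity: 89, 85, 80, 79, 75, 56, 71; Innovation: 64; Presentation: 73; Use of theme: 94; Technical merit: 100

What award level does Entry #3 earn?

Creativity: drop 56, 71 → average of remaining 5 = 408/5 = 81.6
Weighted total:
  Creativity 81.6 × 0.24 = 19.584
  Innovation 64 × 0.09 = 5.76
  Presentation 73 × 0.23 = 16.79
  Use of theme 94 × 0.35 = 32.9
  Technical merit 100 × 0.09 = 9
Sum = 84.034
84.034 is ≥ 69 and < 90 → Proficient

Proficient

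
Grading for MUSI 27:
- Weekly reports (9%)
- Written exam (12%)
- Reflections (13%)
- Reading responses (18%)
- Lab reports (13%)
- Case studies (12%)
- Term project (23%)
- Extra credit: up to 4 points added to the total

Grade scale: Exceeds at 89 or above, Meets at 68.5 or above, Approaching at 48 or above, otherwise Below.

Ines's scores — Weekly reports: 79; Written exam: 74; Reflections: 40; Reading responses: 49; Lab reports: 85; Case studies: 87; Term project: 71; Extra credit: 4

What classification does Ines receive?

Weighted total:
  Weekly reports 79 × 0.09 = 7.11
  Written exam 74 × 0.12 = 8.88
  Reflections 40 × 0.13 = 5.2
  Reading responses 49 × 0.18 = 8.82
  Lab reports 85 × 0.13 = 11.05
  Case studies 87 × 0.12 = 10.44
  Term project 71 × 0.23 = 16.33
Sum = 67.83
Extra credit: 67.83 + 4 = 71.83
71.83 is ≥ 68.5 and < 89 → Meets

Meets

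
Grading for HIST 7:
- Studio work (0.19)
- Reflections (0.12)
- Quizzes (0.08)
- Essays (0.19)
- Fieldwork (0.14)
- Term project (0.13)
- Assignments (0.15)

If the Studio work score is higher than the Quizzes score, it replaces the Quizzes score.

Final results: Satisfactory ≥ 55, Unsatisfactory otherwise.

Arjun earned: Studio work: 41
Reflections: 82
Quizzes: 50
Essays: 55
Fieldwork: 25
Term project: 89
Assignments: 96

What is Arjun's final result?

Satisfactory

Studio work (41) ≤ Quizzes (50), so Quizzes stays at 50.
Weighted total:
  Studio work 41 × 0.19 = 7.79
  Reflections 82 × 0.12 = 9.84
  Quizzes 50 × 0.08 = 4
  Essays 55 × 0.19 = 10.45
  Fieldwork 25 × 0.14 = 3.5
  Term project 89 × 0.13 = 11.57
  Assignments 96 × 0.15 = 14.4
Sum = 61.55
61.55 ≥ 55 → Satisfactory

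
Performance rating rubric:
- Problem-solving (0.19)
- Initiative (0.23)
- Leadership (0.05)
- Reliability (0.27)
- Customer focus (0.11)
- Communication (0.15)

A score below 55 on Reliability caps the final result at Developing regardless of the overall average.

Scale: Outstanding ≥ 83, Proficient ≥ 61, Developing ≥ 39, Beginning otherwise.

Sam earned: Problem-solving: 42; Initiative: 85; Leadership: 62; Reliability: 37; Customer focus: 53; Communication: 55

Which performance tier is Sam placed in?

Developing

Reliability score 37 < 55: minimum not met.
Weighted total:
  Problem-solving 42 × 0.19 = 7.98
  Initiative 85 × 0.23 = 19.55
  Leadership 62 × 0.05 = 3.1
  Reliability 37 × 0.27 = 9.99
  Customer focus 53 × 0.11 = 5.83
  Communication 55 × 0.15 = 8.25
Sum = 54.7
54.7 would be Developing; cap at Developing applies → Developing.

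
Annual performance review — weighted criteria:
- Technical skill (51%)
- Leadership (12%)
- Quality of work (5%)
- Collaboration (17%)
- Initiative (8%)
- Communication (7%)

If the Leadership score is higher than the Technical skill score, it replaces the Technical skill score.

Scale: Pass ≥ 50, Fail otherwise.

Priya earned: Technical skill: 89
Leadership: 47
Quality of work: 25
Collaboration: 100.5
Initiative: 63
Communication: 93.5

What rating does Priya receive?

Leadership (47) ≤ Technical skill (89), so Technical skill stays at 89.
Weighted total:
  Technical skill 89 × 0.51 = 45.39
  Leadership 47 × 0.12 = 5.64
  Quality of work 25 × 0.05 = 1.25
  Collaboration 100.5 × 0.17 = 17.085
  Initiative 63 × 0.08 = 5.04
  Communication 93.5 × 0.07 = 6.545
Sum = 80.95
80.95 ≥ 50 → Pass

Pass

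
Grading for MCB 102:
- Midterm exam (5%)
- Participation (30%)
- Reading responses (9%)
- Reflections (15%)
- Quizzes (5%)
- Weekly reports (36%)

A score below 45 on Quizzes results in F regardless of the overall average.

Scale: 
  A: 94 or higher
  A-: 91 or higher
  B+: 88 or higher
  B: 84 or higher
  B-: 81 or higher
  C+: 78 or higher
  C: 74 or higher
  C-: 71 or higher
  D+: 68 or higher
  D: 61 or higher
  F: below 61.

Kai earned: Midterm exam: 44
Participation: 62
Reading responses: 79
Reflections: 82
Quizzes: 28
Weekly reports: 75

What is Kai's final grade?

F

Quizzes score 28 < 45: minimum not met.
Weighted total:
  Midterm exam 44 × 0.05 = 2.2
  Participation 62 × 0.3 = 18.6
  Reading responses 79 × 0.09 = 7.11
  Reflections 82 × 0.15 = 12.3
  Quizzes 28 × 0.05 = 1.4
  Weekly reports 75 × 0.36 = 27
Sum = 68.61
Because the Quizzes minimum was not met, the result is F.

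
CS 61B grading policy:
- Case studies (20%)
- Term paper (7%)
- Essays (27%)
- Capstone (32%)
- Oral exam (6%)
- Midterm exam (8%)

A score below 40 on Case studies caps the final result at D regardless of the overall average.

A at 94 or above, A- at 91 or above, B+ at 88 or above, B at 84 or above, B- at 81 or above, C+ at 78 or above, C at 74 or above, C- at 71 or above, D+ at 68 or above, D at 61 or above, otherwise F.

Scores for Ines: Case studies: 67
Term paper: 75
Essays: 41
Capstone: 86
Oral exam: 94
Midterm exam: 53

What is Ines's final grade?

D

Case studies score 67 ≥ 40: minimum met.
Weighted total:
  Case studies 67 × 0.2 = 13.4
  Term paper 75 × 0.07 = 5.25
  Essays 41 × 0.27 = 11.07
  Capstone 86 × 0.32 = 27.52
  Oral exam 94 × 0.06 = 5.64
  Midterm exam 53 × 0.08 = 4.24
Sum = 67.12
67.12 is ≥ 61 and < 68 → D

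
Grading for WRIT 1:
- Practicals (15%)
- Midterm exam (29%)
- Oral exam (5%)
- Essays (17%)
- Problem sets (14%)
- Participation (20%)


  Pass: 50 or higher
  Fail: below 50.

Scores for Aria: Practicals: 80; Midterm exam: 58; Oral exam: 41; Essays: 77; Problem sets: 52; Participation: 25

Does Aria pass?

Pass

Weighted total:
  Practicals 80 × 0.15 = 12
  Midterm exam 58 × 0.29 = 16.82
  Oral exam 41 × 0.05 = 2.05
  Essays 77 × 0.17 = 13.09
  Problem sets 52 × 0.14 = 7.28
  Participation 25 × 0.2 = 5
Sum = 56.24
56.24 ≥ 50 → Pass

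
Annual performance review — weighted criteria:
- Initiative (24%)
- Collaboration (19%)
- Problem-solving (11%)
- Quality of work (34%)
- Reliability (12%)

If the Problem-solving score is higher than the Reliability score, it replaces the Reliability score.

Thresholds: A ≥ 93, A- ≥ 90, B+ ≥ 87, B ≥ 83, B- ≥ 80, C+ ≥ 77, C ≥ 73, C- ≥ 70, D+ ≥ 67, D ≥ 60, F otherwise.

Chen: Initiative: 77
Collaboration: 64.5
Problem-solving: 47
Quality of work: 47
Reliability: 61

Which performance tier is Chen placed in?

Problem-solving (47) ≤ Reliability (61), so Reliability stays at 61.
Weighted total:
  Initiative 77 × 0.24 = 18.48
  Collaboration 64.5 × 0.19 = 12.255
  Problem-solving 47 × 0.11 = 5.17
  Quality of work 47 × 0.34 = 15.98
  Reliability 61 × 0.12 = 7.32
Sum = 59.205
59.205 < 60 → F

F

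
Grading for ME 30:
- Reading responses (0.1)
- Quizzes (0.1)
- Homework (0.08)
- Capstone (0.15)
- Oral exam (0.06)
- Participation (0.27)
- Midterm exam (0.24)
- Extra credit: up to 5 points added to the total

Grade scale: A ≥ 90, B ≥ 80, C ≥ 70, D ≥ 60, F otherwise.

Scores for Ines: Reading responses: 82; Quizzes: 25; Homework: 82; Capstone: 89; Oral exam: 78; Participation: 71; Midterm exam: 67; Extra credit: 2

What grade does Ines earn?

C

Weighted total:
  Reading responses 82 × 0.1 = 8.2
  Quizzes 25 × 0.1 = 2.5
  Homework 82 × 0.08 = 6.56
  Capstone 89 × 0.15 = 13.35
  Oral exam 78 × 0.06 = 4.68
  Participation 71 × 0.27 = 19.17
  Midterm exam 67 × 0.24 = 16.08
Sum = 70.54
Extra credit: 70.54 + 2 = 72.54
72.54 is ≥ 70 and < 80 → C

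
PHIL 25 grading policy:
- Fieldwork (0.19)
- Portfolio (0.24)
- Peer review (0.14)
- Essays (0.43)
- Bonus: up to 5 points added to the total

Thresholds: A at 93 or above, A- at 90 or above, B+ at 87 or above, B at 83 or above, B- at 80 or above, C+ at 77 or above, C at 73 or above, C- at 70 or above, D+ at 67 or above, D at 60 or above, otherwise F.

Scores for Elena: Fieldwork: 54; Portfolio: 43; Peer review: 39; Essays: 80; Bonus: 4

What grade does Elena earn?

D

Weighted total:
  Fieldwork 54 × 0.19 = 10.26
  Portfolio 43 × 0.24 = 10.32
  Peer review 39 × 0.14 = 5.46
  Essays 80 × 0.43 = 34.4
Sum = 60.44
Bonus: 60.44 + 4 = 64.44
64.44 is ≥ 60 and < 67 → D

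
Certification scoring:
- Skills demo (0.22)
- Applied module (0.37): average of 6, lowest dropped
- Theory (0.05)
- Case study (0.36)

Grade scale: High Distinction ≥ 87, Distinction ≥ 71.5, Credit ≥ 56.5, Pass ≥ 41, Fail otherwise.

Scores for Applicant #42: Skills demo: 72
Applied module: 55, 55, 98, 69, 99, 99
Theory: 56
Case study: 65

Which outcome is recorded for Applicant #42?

Applied module: drop 55 → average of remaining 5 = 420/5 = 84
Weighted total:
  Skills demo 72 × 0.22 = 15.84
  Applied module 84 × 0.37 = 31.08
  Theory 56 × 0.05 = 2.8
  Case study 65 × 0.36 = 23.4
Sum = 73.12
73.12 is ≥ 71.5 and < 87 → Distinction

Distinction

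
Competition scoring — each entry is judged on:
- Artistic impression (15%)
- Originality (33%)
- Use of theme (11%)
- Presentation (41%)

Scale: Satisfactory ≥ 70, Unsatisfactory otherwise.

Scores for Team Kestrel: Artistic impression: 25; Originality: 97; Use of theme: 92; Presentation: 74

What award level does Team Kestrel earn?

Satisfactory

Weighted total:
  Artistic impression 25 × 0.15 = 3.75
  Originality 97 × 0.33 = 32.01
  Use of theme 92 × 0.11 = 10.12
  Presentation 74 × 0.41 = 30.34
Sum = 76.22
76.22 ≥ 70 → Satisfactory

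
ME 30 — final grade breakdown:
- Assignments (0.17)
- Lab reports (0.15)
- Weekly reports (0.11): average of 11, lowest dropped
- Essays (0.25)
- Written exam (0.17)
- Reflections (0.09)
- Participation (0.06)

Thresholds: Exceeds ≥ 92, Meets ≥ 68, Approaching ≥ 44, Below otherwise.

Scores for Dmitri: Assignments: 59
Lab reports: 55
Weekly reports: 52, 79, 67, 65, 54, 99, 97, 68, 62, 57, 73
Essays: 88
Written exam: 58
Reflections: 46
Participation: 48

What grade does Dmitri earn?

Approaching

Weekly reports: drop 52 → average of remaining 10 = 721/10 = 72.1
Weighted total:
  Assignments 59 × 0.17 = 10.03
  Lab reports 55 × 0.15 = 8.25
  Weekly reports 72.1 × 0.11 = 7.931
  Essays 88 × 0.25 = 22
  Written exam 58 × 0.17 = 9.86
  Reflections 46 × 0.09 = 4.14
  Participation 48 × 0.06 = 2.88
Sum = 65.091
65.091 is ≥ 44 and < 68 → Approaching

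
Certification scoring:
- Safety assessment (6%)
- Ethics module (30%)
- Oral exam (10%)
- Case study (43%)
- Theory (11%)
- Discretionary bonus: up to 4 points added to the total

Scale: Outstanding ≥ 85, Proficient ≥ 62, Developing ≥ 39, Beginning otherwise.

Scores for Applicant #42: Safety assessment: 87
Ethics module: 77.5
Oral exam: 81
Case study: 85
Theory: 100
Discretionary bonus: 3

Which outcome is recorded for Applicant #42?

Weighted total:
  Safety assessment 87 × 0.06 = 5.22
  Ethics module 77.5 × 0.3 = 23.25
  Oral exam 81 × 0.1 = 8.1
  Case study 85 × 0.43 = 36.55
  Theory 100 × 0.11 = 11
Sum = 84.12
Discretionary bonus: 84.12 + 3 = 87.12
87.12 ≥ 85 → Outstanding

Outstanding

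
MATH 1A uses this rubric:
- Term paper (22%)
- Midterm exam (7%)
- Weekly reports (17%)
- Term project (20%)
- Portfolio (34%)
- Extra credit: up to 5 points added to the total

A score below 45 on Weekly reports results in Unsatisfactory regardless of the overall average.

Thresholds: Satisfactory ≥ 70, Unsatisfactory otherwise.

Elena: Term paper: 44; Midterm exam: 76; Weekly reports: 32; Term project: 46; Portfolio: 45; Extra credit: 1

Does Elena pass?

Unsatisfactory

Weekly reports score 32 < 45: minimum not met.
Weighted total:
  Term paper 44 × 0.22 = 9.68
  Midterm exam 76 × 0.07 = 5.32
  Weekly reports 32 × 0.17 = 5.44
  Term project 46 × 0.2 = 9.2
  Portfolio 45 × 0.34 = 15.3
Sum = 44.94
Extra credit: 44.94 + 1 = 45.94
Because the Weekly reports minimum was not met, the result is Unsatisfactory.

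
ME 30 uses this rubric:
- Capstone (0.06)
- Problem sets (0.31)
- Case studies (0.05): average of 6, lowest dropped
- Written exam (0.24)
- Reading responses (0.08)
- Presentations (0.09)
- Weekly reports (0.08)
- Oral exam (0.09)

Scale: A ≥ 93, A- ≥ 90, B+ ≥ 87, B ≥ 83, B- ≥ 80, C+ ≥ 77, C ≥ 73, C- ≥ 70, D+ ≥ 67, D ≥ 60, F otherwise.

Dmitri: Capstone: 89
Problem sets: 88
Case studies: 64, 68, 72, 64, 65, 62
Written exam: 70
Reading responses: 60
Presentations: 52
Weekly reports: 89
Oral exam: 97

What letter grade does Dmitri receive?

C+

Case studies: drop 62 → average of remaining 5 = 333/5 = 66.6
Weighted total:
  Capstone 89 × 0.06 = 5.34
  Problem sets 88 × 0.31 = 27.28
  Case studies 66.6 × 0.05 = 3.33
  Written exam 70 × 0.24 = 16.8
  Reading responses 60 × 0.08 = 4.8
  Presentations 52 × 0.09 = 4.68
  Weekly reports 89 × 0.08 = 7.12
  Oral exam 97 × 0.09 = 8.73
Sum = 78.08
78.08 is ≥ 77 and < 80 → C+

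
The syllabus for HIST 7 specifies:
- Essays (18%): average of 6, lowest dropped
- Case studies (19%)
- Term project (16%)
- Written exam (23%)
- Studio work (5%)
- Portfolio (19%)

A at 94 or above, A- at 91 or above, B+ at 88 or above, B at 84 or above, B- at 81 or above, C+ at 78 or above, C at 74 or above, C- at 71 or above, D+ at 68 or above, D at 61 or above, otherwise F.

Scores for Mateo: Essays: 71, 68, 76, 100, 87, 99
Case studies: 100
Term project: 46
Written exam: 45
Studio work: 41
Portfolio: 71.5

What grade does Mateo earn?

Essays: drop 68 → average of remaining 5 = 433/5 = 86.6
Weighted total:
  Essays 86.6 × 0.18 = 15.588
  Case studies 100 × 0.19 = 19
  Term project 46 × 0.16 = 7.36
  Written exam 45 × 0.23 = 10.35
  Studio work 41 × 0.05 = 2.05
  Portfolio 71.5 × 0.19 = 13.585
Sum = 67.933
67.933 is ≥ 61 and < 68 → D

D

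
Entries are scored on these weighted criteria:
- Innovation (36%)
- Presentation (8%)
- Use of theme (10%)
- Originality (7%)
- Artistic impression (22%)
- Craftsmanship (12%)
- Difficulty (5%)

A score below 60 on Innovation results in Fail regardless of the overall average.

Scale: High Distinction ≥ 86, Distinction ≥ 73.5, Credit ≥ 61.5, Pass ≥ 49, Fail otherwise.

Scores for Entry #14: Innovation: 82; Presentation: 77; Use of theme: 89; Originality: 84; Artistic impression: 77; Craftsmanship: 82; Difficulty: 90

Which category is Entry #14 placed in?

Distinction

Innovation score 82 ≥ 60: minimum met.
Weighted total:
  Innovation 82 × 0.36 = 29.52
  Presentation 77 × 0.08 = 6.16
  Use of theme 89 × 0.1 = 8.9
  Originality 84 × 0.07 = 5.88
  Artistic impression 77 × 0.22 = 16.94
  Craftsmanship 82 × 0.12 = 9.84
  Difficulty 90 × 0.05 = 4.5
Sum = 81.74
81.74 is ≥ 73.5 and < 86 → Distinction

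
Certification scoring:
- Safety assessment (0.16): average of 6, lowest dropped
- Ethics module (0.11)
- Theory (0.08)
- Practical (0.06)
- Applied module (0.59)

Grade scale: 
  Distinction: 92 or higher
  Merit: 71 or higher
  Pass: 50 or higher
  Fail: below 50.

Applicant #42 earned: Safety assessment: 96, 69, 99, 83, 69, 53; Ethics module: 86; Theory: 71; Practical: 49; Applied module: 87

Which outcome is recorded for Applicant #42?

Merit

Safety assessment: drop 53 → average of remaining 5 = 416/5 = 83.2
Weighted total:
  Safety assessment 83.2 × 0.16 = 13.312
  Ethics module 86 × 0.11 = 9.46
  Theory 71 × 0.08 = 5.68
  Practical 49 × 0.06 = 2.94
  Applied module 87 × 0.59 = 51.33
Sum = 82.722
82.722 is ≥ 71 and < 92 → Merit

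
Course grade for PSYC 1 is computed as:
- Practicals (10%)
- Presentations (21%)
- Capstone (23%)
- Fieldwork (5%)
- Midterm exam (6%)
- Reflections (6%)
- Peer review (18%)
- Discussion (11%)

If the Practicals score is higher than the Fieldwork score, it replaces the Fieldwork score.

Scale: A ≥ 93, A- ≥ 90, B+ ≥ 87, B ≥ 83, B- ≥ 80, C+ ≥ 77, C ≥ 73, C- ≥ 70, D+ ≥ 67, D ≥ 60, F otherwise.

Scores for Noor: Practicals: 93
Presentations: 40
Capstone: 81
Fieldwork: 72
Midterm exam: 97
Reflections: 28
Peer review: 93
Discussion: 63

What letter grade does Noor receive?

Practicals (93) > Fieldwork (72), so Fieldwork counts as 93.
Weighted total:
  Practicals 93 × 0.1 = 9.3
  Presentations 40 × 0.21 = 8.4
  Capstone 81 × 0.23 = 18.63
  Fieldwork 93 × 0.05 = 4.65
  Midterm exam 97 × 0.06 = 5.82
  Reflections 28 × 0.06 = 1.68
  Peer review 93 × 0.18 = 16.74
  Discussion 63 × 0.11 = 6.93
Sum = 72.15
72.15 is ≥ 70 and < 73 → C-

C-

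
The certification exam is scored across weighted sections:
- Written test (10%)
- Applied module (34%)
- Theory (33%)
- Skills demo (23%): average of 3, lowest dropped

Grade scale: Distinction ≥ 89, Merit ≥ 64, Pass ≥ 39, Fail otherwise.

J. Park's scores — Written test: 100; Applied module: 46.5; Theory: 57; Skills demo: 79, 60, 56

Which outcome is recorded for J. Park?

Pass

Skills demo: drop 56 → average of remaining 2 = 139/2 = 69.5
Weighted total:
  Written test 100 × 0.1 = 10
  Applied module 46.5 × 0.34 = 15.81
  Theory 57 × 0.33 = 18.81
  Skills demo 69.5 × 0.23 = 15.985
Sum = 60.605
60.605 is ≥ 39 and < 64 → Pass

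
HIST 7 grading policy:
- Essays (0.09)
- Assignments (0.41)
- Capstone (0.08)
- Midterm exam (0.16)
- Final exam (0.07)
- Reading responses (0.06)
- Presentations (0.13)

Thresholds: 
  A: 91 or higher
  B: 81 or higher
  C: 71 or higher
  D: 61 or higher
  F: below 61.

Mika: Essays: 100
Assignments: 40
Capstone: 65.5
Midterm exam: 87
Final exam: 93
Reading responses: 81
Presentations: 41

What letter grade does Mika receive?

D

Weighted total:
  Essays 100 × 0.09 = 9
  Assignments 40 × 0.41 = 16.4
  Capstone 65.5 × 0.08 = 5.24
  Midterm exam 87 × 0.16 = 13.92
  Final exam 93 × 0.07 = 6.51
  Reading responses 81 × 0.06 = 4.86
  Presentations 41 × 0.13 = 5.33
Sum = 61.26
61.26 is ≥ 61 and < 71 → D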